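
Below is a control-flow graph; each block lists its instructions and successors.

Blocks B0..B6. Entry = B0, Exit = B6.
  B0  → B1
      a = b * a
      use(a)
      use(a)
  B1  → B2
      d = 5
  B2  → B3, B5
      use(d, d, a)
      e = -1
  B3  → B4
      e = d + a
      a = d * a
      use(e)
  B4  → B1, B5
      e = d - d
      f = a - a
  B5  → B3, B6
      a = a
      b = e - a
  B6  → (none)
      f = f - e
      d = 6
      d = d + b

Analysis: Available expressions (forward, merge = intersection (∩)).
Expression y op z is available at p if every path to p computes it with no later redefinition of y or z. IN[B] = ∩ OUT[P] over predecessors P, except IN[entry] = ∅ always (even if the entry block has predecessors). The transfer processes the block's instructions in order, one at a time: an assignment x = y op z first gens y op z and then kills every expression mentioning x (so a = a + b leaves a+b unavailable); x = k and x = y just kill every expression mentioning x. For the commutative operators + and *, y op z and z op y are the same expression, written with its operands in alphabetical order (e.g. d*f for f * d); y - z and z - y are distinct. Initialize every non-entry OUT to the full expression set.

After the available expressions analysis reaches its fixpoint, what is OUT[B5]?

Fixpoint table:
  B0: | IN={} | OUT={}
  B1: | IN={} | OUT={}
  B2: | IN={} | OUT={}
  B3: | IN={} | OUT={}
  B4: | IN={} | OUT={a-a, d-d}
  B5: | IN={} | OUT={e-a}
  B6: | IN={e-a} | OUT={e-a}

Merge at B5: IN[B5] = OUT[B2] ∩ OUT[B4] = {}
Applying B5's transfer function to that IN value gives OUT[B5] (row B5 above).

Answer: {e-a}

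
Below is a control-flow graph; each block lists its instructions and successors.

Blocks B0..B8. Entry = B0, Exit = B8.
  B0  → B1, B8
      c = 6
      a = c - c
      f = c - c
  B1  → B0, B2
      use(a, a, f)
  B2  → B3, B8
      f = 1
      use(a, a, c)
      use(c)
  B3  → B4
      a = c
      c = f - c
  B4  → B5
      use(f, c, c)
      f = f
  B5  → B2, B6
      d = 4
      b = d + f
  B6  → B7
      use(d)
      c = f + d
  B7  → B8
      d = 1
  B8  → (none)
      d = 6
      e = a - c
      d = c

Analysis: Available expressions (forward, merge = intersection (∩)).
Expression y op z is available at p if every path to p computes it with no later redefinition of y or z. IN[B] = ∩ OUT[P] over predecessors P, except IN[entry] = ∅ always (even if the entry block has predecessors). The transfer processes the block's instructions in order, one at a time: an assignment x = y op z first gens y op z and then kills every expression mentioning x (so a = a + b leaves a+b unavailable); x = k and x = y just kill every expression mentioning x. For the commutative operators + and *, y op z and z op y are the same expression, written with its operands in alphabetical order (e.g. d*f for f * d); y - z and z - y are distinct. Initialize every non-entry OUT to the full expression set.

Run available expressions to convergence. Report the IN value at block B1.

Per-block solution:
  B0:  IN={}  OUT={c-c}
  B1:  IN={c-c}  OUT={c-c}
  B2:  IN={}  OUT={}
  B3:  IN={}  OUT={}
  B4:  IN={}  OUT={}
  B5:  IN={}  OUT={d+f}
  B6:  IN={d+f}  OUT={d+f}
  B7:  IN={d+f}  OUT={}
  B8:  IN={}  OUT={a-c}

Merge at B1: IN[B1] = OUT[B0] = {c-c}

Answer: {c-c}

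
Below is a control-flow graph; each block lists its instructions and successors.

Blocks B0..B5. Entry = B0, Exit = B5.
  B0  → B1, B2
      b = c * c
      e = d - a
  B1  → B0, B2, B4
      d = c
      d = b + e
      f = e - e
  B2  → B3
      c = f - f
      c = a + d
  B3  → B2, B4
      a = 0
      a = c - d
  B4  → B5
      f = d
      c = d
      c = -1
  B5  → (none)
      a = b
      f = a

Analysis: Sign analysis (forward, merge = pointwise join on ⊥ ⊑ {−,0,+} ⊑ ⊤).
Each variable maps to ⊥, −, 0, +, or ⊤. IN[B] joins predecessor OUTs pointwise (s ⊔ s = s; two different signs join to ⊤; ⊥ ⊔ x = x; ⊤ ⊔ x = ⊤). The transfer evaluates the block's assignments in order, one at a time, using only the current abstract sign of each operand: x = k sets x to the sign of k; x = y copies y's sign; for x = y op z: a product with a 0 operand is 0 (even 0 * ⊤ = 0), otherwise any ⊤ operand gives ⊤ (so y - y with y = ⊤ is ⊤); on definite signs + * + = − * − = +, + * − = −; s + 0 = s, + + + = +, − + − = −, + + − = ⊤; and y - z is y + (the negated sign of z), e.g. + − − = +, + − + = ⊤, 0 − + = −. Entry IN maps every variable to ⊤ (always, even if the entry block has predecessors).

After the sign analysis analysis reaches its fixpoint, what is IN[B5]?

Fixpoint table:
  B0:   IN=(all ⊤)   OUT=(all ⊤)
  B1:   IN=(all ⊤)   OUT=(all ⊤)
  B2:   IN=(all ⊤)   OUT=(all ⊤)
  B3:   IN=(all ⊤)   OUT=(all ⊤)
  B4:   IN=(all ⊤)   OUT={c:-; rest ⊤}
  B5:   IN={c:-; rest ⊤}   OUT={c:-; rest ⊤}

Merge at B5: IN[B5] = OUT[B4] = {a: ⊤, b: ⊤, c: -, d: ⊤, e: ⊤, f: ⊤}

Answer: {a: ⊤, b: ⊤, c: -, d: ⊤, e: ⊤, f: ⊤}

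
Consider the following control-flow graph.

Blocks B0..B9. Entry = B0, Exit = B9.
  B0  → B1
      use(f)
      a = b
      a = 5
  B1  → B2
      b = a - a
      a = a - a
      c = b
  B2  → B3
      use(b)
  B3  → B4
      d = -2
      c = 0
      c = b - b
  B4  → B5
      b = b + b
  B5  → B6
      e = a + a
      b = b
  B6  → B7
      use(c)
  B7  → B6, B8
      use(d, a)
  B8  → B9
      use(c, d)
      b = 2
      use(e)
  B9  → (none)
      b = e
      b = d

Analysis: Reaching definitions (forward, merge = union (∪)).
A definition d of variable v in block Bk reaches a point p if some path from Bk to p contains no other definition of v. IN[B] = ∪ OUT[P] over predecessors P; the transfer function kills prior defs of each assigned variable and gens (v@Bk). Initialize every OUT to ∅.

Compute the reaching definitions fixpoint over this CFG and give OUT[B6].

Answer: {a@B1, b@B5, c@B3, d@B3, e@B5}

Trace:
Converged values:
  B0: | IN={} | OUT={a@B0}
  B1: | IN={a@B0} | OUT={a@B1, b@B1, c@B1}
  B2: | IN={a@B1, b@B1, c@B1} | OUT={a@B1, b@B1, c@B1}
  B3: | IN={a@B1, b@B1, c@B1} | OUT={a@B1, b@B1, c@B3, d@B3}
  B4: | IN={a@B1, b@B1, c@B3, d@B3} | OUT={a@B1, b@B4, c@B3, d@B3}
  B5: | IN={a@B1, b@B4, c@B3, d@B3} | OUT={a@B1, b@B5, c@B3, d@B3, e@B5}
  B6: | IN={a@B1, b@B5, c@B3, d@B3, e@B5} | OUT={a@B1, b@B5, c@B3, d@B3, e@B5}
  B7: | IN={a@B1, b@B5, c@B3, d@B3, e@B5} | OUT={a@B1, b@B5, c@B3, d@B3, e@B5}
  B8: | IN={a@B1, b@B5, c@B3, d@B3, e@B5} | OUT={a@B1, b@B8, c@B3, d@B3, e@B5}
  B9: | IN={a@B1, b@B8, c@B3, d@B3, e@B5} | OUT={a@B1, b@B9, c@B3, d@B3, e@B5}

Merge at B6: IN[B6] = OUT[B5] ⊔ OUT[B7] = {a@B1, b@B5, c@B3, d@B3, e@B5}
Applying B6's transfer function to that IN value gives OUT[B6] (row B6 above).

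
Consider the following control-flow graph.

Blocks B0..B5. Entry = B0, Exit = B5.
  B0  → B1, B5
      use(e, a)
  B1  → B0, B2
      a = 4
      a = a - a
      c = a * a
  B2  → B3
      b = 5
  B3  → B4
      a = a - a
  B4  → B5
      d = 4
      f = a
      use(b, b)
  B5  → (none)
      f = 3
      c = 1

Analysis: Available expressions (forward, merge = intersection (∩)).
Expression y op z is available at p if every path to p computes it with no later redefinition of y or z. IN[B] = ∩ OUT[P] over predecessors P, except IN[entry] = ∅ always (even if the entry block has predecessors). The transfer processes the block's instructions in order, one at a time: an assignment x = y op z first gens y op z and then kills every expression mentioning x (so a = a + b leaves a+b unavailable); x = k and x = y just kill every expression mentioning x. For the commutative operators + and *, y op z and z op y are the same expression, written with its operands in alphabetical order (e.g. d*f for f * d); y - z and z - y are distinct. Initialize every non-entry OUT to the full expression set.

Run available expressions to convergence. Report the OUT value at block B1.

Per-block solution:
  B0:  IN={}  OUT={}
  B1:  IN={}  OUT={a*a}
  B2:  IN={a*a}  OUT={a*a}
  B3:  IN={a*a}  OUT={}
  B4:  IN={}  OUT={}
  B5:  IN={}  OUT={}

Merge at B1: IN[B1] = OUT[B0] = {}
Applying B1's transfer function to that IN value gives OUT[B1] (row B1 above).

Answer: {a*a}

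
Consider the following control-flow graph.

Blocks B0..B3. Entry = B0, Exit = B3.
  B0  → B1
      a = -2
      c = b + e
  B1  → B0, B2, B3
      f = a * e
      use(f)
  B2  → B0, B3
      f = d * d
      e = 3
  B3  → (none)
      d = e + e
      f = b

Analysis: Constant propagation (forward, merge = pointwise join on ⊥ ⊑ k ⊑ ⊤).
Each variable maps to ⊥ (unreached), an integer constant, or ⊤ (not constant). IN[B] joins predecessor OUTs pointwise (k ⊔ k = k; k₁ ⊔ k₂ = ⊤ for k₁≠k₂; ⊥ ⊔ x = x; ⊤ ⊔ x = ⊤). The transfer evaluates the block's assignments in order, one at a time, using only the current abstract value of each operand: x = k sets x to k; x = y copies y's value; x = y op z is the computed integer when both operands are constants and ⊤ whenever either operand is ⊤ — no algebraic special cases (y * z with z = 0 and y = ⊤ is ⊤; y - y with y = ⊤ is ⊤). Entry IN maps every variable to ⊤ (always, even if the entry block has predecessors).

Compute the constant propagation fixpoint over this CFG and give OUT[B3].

Answer: {a: -2, b: ⊤, c: ⊤, d: ⊤, e: ⊤, f: ⊤}

Derivation:
Fixpoint table:
  B0:  IN=(all ⊤)  OUT={a:-2; rest ⊤}
  B1:  IN={a:-2; rest ⊤}  OUT={a:-2; rest ⊤}
  B2:  IN={a:-2; rest ⊤}  OUT={a:-2, e:3; rest ⊤}
  B3:  IN={a:-2; rest ⊤}  OUT={a:-2; rest ⊤}

Merge at B3: IN[B3] = OUT[B1] ⊔ OUT[B2] = {a: -2, b: ⊤, c: ⊤, d: ⊤, e: ⊤, f: ⊤}
Applying B3's transfer function to that IN value gives OUT[B3] (row B3 above).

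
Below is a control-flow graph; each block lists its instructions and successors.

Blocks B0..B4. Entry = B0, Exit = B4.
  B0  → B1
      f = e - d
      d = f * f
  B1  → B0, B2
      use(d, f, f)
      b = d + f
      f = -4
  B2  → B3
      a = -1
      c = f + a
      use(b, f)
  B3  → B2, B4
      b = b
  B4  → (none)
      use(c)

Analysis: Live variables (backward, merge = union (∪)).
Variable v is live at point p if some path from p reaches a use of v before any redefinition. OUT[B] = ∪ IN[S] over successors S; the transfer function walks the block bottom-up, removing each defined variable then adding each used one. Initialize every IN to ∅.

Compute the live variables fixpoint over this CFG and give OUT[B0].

Per-block solution:
  B0: | IN={d, e} | OUT={d, e, f}
  B1: | IN={d, e, f} | OUT={b, d, e, f}
  B2: | IN={b, f} | OUT={b, c, f}
  B3: | IN={b, c, f} | OUT={b, c, f}
  B4: | IN={c} | OUT={}

Merge at B0: OUT[B0] = IN[B1] = {d, e, f}

Answer: {d, e, f}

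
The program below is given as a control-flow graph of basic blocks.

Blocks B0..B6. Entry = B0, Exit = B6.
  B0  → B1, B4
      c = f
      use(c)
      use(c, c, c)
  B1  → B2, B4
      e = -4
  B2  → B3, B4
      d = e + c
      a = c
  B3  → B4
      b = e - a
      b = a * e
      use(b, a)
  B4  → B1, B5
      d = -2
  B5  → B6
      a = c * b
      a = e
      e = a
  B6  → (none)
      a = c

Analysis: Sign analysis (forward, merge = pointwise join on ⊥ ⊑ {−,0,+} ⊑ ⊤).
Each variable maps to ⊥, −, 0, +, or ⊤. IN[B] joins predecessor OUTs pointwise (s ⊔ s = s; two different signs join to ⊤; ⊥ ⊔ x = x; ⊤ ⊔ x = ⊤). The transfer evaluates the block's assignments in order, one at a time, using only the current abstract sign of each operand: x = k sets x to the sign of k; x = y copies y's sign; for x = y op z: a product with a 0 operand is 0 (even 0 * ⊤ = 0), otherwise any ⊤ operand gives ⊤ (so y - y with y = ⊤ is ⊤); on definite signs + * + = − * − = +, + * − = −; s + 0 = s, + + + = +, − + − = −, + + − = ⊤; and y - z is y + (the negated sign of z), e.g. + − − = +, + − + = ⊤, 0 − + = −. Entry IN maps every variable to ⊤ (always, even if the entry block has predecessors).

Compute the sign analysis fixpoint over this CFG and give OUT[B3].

Fixpoint table:
  B0:   IN=(all ⊤)   OUT=(all ⊤)
  B1:   IN=(all ⊤)   OUT={e:-; rest ⊤}
  B2:   IN={e:-; rest ⊤}   OUT={e:-; rest ⊤}
  B3:   IN={e:-; rest ⊤}   OUT={e:-; rest ⊤}
  B4:   IN=(all ⊤)   OUT={d:-; rest ⊤}
  B5:   IN={d:-; rest ⊤}   OUT={d:-; rest ⊤}
  B6:   IN={d:-; rest ⊤}   OUT={d:-; rest ⊤}

Merge at B3: IN[B3] = OUT[B2] = {a: ⊤, b: ⊤, c: ⊤, d: ⊤, e: -, f: ⊤}
Applying B3's transfer function to that IN value gives OUT[B3] (row B3 above).

Answer: {a: ⊤, b: ⊤, c: ⊤, d: ⊤, e: -, f: ⊤}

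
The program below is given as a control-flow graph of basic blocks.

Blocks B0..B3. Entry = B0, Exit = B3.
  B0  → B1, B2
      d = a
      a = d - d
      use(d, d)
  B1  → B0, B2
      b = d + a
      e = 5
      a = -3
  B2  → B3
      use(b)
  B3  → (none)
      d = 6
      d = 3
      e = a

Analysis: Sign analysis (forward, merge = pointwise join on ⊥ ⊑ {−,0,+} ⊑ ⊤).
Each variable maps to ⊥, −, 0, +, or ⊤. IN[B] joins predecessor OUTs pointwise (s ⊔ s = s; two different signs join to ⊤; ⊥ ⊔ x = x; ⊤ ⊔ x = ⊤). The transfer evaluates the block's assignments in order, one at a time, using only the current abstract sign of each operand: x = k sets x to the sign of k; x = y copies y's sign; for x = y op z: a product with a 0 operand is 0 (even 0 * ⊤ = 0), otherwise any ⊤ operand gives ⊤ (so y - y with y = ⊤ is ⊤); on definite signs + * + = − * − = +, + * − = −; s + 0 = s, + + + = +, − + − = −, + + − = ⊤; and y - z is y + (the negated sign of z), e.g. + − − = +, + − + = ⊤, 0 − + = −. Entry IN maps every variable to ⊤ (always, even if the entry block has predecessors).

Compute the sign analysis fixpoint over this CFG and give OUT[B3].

Converged values:
  B0:   IN=(all ⊤)   OUT=(all ⊤)
  B1:   IN=(all ⊤)   OUT={a:-, e:+; rest ⊤}
  B2:   IN=(all ⊤)   OUT=(all ⊤)
  B3:   IN=(all ⊤)   OUT={d:+; rest ⊤}

Merge at B3: IN[B3] = OUT[B2] = {a: ⊤, b: ⊤, c: ⊤, d: ⊤, e: ⊤, f: ⊤}
Applying B3's transfer function to that IN value gives OUT[B3] (row B3 above).

Answer: {a: ⊤, b: ⊤, c: ⊤, d: +, e: ⊤, f: ⊤}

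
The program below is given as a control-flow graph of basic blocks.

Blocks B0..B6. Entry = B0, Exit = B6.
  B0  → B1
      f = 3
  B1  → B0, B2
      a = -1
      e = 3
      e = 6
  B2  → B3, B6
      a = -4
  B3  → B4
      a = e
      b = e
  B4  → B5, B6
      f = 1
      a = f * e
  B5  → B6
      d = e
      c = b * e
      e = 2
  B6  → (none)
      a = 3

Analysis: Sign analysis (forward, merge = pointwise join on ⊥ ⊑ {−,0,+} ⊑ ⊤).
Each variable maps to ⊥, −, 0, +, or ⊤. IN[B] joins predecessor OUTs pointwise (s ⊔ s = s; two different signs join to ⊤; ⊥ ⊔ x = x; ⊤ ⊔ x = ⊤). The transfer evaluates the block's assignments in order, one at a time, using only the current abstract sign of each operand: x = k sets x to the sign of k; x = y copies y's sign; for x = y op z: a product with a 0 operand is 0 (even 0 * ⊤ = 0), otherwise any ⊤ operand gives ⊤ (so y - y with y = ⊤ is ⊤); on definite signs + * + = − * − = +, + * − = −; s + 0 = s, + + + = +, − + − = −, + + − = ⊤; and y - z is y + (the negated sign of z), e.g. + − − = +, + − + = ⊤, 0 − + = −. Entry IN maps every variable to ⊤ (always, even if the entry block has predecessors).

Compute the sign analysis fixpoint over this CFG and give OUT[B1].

Per-block solution:
  B0: | IN=(all ⊤) | OUT={f:+; rest ⊤}
  B1: | IN={f:+; rest ⊤} | OUT={a:-, e:+, f:+; rest ⊤}
  B2: | IN={a:-, e:+, f:+; rest ⊤} | OUT={a:-, e:+, f:+; rest ⊤}
  B3: | IN={a:-, e:+, f:+; rest ⊤} | OUT={a:+, b:+, e:+, f:+; rest ⊤}
  B4: | IN={a:+, b:+, e:+, f:+; rest ⊤} | OUT={a:+, b:+, e:+, f:+; rest ⊤}
  B5: | IN={a:+, b:+, e:+, f:+; rest ⊤} | OUT={a:+, b:+, c:+, d:+, e:+, f:+; rest ⊤}
  B6: | IN={e:+, f:+; rest ⊤} | OUT={a:+, e:+, f:+; rest ⊤}

Merge at B1: IN[B1] = OUT[B0] = {a: ⊤, b: ⊤, c: ⊤, d: ⊤, e: ⊤, f: +}
Applying B1's transfer function to that IN value gives OUT[B1] (row B1 above).

Answer: {a: -, b: ⊤, c: ⊤, d: ⊤, e: +, f: +}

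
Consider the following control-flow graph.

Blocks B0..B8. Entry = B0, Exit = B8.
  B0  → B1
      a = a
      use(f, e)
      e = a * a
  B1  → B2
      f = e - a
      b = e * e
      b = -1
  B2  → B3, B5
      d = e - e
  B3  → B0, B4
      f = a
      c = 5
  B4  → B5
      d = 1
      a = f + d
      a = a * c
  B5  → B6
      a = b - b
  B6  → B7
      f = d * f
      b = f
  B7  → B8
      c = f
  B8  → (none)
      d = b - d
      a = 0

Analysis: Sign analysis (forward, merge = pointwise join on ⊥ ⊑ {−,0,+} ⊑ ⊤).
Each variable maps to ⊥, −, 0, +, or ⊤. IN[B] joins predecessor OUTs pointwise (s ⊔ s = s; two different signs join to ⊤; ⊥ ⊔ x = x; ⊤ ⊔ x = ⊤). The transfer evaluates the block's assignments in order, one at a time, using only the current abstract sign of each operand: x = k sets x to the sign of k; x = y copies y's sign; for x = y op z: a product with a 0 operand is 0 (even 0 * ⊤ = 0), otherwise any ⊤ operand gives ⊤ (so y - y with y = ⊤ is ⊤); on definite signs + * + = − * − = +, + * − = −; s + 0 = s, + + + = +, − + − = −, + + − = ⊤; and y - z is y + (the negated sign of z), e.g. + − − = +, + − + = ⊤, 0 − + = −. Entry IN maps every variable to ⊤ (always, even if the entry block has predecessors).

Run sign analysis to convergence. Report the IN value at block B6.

Answer: {a: ⊤, b: -, c: ⊤, d: ⊤, e: ⊤, f: ⊤}

Derivation:
Fixpoint table:
  B0:   IN=(all ⊤)   OUT=(all ⊤)
  B1:   IN=(all ⊤)   OUT={b:-; rest ⊤}
  B2:   IN={b:-; rest ⊤}   OUT={b:-; rest ⊤}
  B3:   IN={b:-; rest ⊤}   OUT={b:-, c:+; rest ⊤}
  B4:   IN={b:-, c:+; rest ⊤}   OUT={b:-, c:+, d:+; rest ⊤}
  B5:   IN={b:-; rest ⊤}   OUT={b:-; rest ⊤}
  B6:   IN={b:-; rest ⊤}   OUT=(all ⊤)
  B7:   IN=(all ⊤)   OUT=(all ⊤)
  B8:   IN=(all ⊤)   OUT={a:0; rest ⊤}

Merge at B6: IN[B6] = OUT[B5] = {a: ⊤, b: -, c: ⊤, d: ⊤, e: ⊤, f: ⊤}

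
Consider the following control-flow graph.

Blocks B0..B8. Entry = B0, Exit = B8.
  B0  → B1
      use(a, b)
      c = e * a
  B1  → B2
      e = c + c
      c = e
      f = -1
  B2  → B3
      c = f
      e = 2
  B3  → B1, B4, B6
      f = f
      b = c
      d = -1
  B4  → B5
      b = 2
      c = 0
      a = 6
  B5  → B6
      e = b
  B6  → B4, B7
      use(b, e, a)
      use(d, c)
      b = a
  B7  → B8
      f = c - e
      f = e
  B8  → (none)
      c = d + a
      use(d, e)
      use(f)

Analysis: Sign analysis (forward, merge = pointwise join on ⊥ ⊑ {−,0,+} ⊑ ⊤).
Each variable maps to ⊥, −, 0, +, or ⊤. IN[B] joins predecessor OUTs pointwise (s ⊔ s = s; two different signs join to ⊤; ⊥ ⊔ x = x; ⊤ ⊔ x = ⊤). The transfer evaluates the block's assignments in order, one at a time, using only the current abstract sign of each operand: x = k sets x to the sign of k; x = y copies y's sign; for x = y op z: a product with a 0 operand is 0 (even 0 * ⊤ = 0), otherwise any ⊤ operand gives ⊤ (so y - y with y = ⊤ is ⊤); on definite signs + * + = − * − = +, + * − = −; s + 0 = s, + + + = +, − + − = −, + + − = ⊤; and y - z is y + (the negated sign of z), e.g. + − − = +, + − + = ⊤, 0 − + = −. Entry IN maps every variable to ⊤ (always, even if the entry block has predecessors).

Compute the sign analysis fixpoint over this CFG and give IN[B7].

Answer: {a: ⊤, b: ⊤, c: ⊤, d: -, e: +, f: -}

Trace:
Converged values:
  B0:   IN=(all ⊤)   OUT=(all ⊤)
  B1:   IN=(all ⊤)   OUT={f:-; rest ⊤}
  B2:   IN={f:-; rest ⊤}   OUT={c:-, e:+, f:-; rest ⊤}
  B3:   IN={c:-, e:+, f:-; rest ⊤}   OUT={b:-, c:-, d:-, e:+, f:-; rest ⊤}
  B4:   IN={d:-, e:+, f:-; rest ⊤}   OUT={a:+, b:+, c:0, d:-, e:+, f:-; rest ⊤}
  B5:   IN={a:+, b:+, c:0, d:-, e:+, f:-; rest ⊤}   OUT={a:+, b:+, c:0, d:-, e:+, f:-; rest ⊤}
  B6:   IN={d:-, e:+, f:-; rest ⊤}   OUT={d:-, e:+, f:-; rest ⊤}
  B7:   IN={d:-, e:+, f:-; rest ⊤}   OUT={d:-, e:+, f:+; rest ⊤}
  B8:   IN={d:-, e:+, f:+; rest ⊤}   OUT={d:-, e:+, f:+; rest ⊤}

Merge at B7: IN[B7] = OUT[B6] = {a: ⊤, b: ⊤, c: ⊤, d: -, e: +, f: -}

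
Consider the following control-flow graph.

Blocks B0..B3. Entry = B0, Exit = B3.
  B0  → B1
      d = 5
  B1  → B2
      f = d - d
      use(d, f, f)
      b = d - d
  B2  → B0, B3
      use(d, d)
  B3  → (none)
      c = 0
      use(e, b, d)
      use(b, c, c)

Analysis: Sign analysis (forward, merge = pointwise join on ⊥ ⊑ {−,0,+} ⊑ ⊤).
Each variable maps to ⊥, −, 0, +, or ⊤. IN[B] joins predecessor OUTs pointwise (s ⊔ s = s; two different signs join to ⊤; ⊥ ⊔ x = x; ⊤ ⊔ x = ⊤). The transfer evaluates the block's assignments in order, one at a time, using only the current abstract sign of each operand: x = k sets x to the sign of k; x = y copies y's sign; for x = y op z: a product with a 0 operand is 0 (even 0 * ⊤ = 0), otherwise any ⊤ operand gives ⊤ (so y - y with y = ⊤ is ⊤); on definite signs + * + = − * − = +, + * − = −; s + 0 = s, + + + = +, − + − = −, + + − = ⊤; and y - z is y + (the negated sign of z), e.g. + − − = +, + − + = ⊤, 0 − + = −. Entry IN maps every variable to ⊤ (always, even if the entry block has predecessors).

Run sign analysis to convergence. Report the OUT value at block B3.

Converged values:
  B0: | IN=(all ⊤) | OUT={d:+; rest ⊤}
  B1: | IN={d:+; rest ⊤} | OUT={d:+; rest ⊤}
  B2: | IN={d:+; rest ⊤} | OUT={d:+; rest ⊤}
  B3: | IN={d:+; rest ⊤} | OUT={c:0, d:+; rest ⊤}

Merge at B3: IN[B3] = OUT[B2] = {a: ⊤, b: ⊤, c: ⊤, d: +, e: ⊤, f: ⊤}
Applying B3's transfer function to that IN value gives OUT[B3] (row B3 above).

Answer: {a: ⊤, b: ⊤, c: 0, d: +, e: ⊤, f: ⊤}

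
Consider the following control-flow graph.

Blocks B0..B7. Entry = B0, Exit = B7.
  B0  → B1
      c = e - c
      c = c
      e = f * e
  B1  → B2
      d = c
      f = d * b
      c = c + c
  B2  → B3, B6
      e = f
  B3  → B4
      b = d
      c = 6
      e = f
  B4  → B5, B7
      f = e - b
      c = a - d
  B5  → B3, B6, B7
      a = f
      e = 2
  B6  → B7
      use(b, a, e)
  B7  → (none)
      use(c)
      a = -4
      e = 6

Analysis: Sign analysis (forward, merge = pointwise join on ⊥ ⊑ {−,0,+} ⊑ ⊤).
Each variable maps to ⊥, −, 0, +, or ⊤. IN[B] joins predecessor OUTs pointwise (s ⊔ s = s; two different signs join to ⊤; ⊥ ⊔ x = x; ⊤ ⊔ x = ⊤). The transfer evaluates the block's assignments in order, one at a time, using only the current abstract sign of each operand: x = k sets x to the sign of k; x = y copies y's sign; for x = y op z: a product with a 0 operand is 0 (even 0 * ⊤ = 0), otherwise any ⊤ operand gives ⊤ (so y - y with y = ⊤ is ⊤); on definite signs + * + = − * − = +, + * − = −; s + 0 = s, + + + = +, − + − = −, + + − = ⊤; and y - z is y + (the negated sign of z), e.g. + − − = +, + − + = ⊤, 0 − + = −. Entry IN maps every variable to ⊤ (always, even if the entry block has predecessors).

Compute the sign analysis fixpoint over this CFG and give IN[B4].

Fixpoint table:
  B0:   IN=(all ⊤)   OUT=(all ⊤)
  B1:   IN=(all ⊤)   OUT=(all ⊤)
  B2:   IN=(all ⊤)   OUT=(all ⊤)
  B3:   IN=(all ⊤)   OUT={c:+; rest ⊤}
  B4:   IN={c:+; rest ⊤}   OUT=(all ⊤)
  B5:   IN=(all ⊤)   OUT={e:+; rest ⊤}
  B6:   IN=(all ⊤)   OUT=(all ⊤)
  B7:   IN=(all ⊤)   OUT={a:-, e:+; rest ⊤}

Merge at B4: IN[B4] = OUT[B3] = {a: ⊤, b: ⊤, c: +, d: ⊤, e: ⊤, f: ⊤}

Answer: {a: ⊤, b: ⊤, c: +, d: ⊤, e: ⊤, f: ⊤}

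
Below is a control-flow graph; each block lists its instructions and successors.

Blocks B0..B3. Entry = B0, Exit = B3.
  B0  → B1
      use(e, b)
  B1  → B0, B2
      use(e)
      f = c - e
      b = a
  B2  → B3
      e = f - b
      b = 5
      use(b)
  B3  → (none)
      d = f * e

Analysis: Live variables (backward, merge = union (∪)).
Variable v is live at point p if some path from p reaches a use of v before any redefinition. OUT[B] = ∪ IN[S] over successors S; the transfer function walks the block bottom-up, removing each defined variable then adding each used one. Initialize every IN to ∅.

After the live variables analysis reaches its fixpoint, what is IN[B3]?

Answer: {e, f}

Trace:
Fixpoint table:
  B0:   IN={a, b, c, e}   OUT={a, c, e}
  B1:   IN={a, c, e}   OUT={a, b, c, e, f}
  B2:   IN={b, f}   OUT={e, f}
  B3:   IN={e, f}   OUT={}

B3 is the boundary node: OUT[B3] = {}
Applying B3's transfer function to that OUT value gives IN[B3] (row B3 above).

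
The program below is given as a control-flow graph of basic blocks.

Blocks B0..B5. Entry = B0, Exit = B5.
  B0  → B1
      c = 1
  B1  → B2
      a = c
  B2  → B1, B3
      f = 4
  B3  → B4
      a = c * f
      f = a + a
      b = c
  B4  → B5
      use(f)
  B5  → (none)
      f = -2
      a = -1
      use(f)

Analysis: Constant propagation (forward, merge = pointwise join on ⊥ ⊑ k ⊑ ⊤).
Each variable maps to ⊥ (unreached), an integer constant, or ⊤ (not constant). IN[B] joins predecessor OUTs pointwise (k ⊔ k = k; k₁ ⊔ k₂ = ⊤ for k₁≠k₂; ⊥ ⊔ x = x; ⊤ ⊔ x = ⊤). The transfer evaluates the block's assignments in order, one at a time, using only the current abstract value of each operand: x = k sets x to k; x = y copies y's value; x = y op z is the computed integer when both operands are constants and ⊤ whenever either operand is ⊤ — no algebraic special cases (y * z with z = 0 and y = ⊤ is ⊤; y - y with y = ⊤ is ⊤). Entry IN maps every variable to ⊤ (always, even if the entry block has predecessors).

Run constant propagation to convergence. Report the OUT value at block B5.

Answer: {a: -1, b: 1, c: 1, d: ⊤, e: ⊤, f: -2}

Trace:
Converged values:
  B0:   IN=(all ⊤)   OUT={c:1; rest ⊤}
  B1:   IN={c:1; rest ⊤}   OUT={a:1, c:1; rest ⊤}
  B2:   IN={a:1, c:1; rest ⊤}   OUT={a:1, c:1, f:4; rest ⊤}
  B3:   IN={a:1, c:1, f:4; rest ⊤}   OUT={a:4, b:1, c:1, f:8; rest ⊤}
  B4:   IN={a:4, b:1, c:1, f:8; rest ⊤}   OUT={a:4, b:1, c:1, f:8; rest ⊤}
  B5:   IN={a:4, b:1, c:1, f:8; rest ⊤}   OUT={a:-1, b:1, c:1, f:-2; rest ⊤}

Merge at B5: IN[B5] = OUT[B4] = {a: 4, b: 1, c: 1, d: ⊤, e: ⊤, f: 8}
Applying B5's transfer function to that IN value gives OUT[B5] (row B5 above).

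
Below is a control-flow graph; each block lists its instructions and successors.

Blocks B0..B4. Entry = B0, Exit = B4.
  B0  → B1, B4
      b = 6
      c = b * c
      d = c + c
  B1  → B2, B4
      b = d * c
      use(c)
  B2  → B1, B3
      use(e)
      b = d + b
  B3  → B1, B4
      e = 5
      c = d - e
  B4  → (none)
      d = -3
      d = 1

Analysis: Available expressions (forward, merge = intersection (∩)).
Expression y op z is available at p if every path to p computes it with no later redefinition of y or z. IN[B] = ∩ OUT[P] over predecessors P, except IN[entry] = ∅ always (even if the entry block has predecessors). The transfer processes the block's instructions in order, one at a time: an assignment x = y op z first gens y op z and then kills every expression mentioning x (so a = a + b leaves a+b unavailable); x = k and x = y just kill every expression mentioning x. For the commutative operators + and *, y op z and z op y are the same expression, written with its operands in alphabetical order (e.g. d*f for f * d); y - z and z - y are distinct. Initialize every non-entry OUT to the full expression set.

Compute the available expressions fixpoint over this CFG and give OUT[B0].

Answer: {c+c}

Working:
Converged values:
  B0: | IN={} | OUT={c+c}
  B1: | IN={} | OUT={c*d}
  B2: | IN={c*d} | OUT={c*d}
  B3: | IN={c*d} | OUT={d-e}
  B4: | IN={} | OUT={}

B0 is the boundary node: IN[B0] = {}
Applying B0's transfer function to that IN value gives OUT[B0] (row B0 above).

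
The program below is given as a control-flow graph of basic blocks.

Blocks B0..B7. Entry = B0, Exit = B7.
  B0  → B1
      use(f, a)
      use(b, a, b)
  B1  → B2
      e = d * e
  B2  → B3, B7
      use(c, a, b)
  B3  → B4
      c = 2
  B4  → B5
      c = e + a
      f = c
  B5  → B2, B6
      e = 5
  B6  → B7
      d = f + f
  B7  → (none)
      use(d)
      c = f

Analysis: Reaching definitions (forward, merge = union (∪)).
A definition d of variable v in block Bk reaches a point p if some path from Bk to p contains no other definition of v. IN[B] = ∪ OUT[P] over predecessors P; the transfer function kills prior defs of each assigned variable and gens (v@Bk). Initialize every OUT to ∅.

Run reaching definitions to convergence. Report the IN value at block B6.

Converged values:
  B0:   IN={}   OUT={}
  B1:   IN={}   OUT={e@B1}
  B2:   IN={c@B4, e@B1, e@B5, f@B4}   OUT={c@B4, e@B1, e@B5, f@B4}
  B3:   IN={c@B4, e@B1, e@B5, f@B4}   OUT={c@B3, e@B1, e@B5, f@B4}
  B4:   IN={c@B3, e@B1, e@B5, f@B4}   OUT={c@B4, e@B1, e@B5, f@B4}
  B5:   IN={c@B4, e@B1, e@B5, f@B4}   OUT={c@B4, e@B5, f@B4}
  B6:   IN={c@B4, e@B5, f@B4}   OUT={c@B4, d@B6, e@B5, f@B4}
  B7:   IN={c@B4, d@B6, e@B1, e@B5, f@B4}   OUT={c@B7, d@B6, e@B1, e@B5, f@B4}

Merge at B6: IN[B6] = OUT[B5] = {c@B4, e@B5, f@B4}

Answer: {c@B4, e@B5, f@B4}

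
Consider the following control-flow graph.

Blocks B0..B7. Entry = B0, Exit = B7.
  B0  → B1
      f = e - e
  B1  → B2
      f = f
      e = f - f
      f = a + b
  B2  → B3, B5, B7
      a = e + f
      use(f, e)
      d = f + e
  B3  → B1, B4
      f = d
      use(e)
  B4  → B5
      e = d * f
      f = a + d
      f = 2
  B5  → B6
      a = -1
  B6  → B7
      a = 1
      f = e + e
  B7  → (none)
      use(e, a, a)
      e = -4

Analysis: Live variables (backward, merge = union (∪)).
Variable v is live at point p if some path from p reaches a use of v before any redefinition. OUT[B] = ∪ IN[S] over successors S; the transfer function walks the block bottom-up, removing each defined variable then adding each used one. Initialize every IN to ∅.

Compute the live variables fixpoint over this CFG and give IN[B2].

Converged values:
  B0: | IN={a, b, e} | OUT={a, b, f}
  B1: | IN={a, b, f} | OUT={b, e, f}
  B2: | IN={b, e, f} | OUT={a, b, d, e}
  B3: | IN={a, b, d, e} | OUT={a, b, d, f}
  B4: | IN={a, d, f} | OUT={e}
  B5: | IN={e} | OUT={e}
  B6: | IN={e} | OUT={a, e}
  B7: | IN={a, e} | OUT={}

Merge at B2: OUT[B2] = IN[B3] ⊔ IN[B5] ⊔ IN[B7] = {a, b, d, e}
Applying B2's transfer function to that OUT value gives IN[B2] (row B2 above).

Answer: {b, e, f}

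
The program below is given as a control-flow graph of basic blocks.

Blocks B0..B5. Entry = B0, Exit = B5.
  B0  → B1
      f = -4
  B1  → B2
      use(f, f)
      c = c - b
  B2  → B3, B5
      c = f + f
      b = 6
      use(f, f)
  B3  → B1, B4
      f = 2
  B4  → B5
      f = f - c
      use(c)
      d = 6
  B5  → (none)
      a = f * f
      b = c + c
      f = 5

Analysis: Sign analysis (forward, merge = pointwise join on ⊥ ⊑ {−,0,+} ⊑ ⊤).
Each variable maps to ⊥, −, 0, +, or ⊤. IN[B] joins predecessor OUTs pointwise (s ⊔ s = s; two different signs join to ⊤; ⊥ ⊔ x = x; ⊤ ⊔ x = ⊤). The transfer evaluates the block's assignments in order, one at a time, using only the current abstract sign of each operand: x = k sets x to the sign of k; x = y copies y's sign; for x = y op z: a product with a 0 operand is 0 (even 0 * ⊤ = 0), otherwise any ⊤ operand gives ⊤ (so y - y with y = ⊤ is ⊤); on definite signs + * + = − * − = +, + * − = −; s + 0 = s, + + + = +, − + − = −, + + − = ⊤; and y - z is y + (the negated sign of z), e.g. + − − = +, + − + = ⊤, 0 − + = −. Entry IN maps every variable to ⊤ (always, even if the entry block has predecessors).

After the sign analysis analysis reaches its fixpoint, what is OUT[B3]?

Answer: {a: ⊤, b: +, c: ⊤, d: ⊤, e: ⊤, f: +}

Working:
Converged values:
  B0:   IN=(all ⊤)   OUT={f:-; rest ⊤}
  B1:   IN=(all ⊤)   OUT=(all ⊤)
  B2:   IN=(all ⊤)   OUT={b:+; rest ⊤}
  B3:   IN={b:+; rest ⊤}   OUT={b:+, f:+; rest ⊤}
  B4:   IN={b:+, f:+; rest ⊤}   OUT={b:+, d:+; rest ⊤}
  B5:   IN={b:+; rest ⊤}   OUT={f:+; rest ⊤}

Merge at B3: IN[B3] = OUT[B2] = {a: ⊤, b: +, c: ⊤, d: ⊤, e: ⊤, f: ⊤}
Applying B3's transfer function to that IN value gives OUT[B3] (row B3 above).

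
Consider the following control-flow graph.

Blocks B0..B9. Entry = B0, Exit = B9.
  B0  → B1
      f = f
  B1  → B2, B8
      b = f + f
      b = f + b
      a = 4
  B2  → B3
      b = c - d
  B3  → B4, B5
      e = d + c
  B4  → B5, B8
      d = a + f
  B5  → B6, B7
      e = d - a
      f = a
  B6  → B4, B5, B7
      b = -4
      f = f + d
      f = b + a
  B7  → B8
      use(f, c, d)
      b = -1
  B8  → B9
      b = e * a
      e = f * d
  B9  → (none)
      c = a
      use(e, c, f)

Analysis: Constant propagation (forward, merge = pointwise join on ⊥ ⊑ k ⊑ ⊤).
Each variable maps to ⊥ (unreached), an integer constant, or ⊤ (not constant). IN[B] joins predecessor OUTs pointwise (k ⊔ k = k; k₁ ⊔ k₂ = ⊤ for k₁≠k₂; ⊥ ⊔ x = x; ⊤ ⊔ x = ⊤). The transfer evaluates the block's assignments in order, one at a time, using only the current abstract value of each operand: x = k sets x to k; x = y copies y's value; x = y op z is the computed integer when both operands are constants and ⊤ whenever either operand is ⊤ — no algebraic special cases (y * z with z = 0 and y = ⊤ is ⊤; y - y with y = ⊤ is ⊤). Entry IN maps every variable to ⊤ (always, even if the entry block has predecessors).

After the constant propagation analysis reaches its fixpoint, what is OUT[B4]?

Answer: {a: 4, b: ⊤, c: ⊤, d: ⊤, e: ⊤, f: ⊤}

Working:
Fixpoint table:
  B0:  IN=(all ⊤)  OUT=(all ⊤)
  B1:  IN=(all ⊤)  OUT={a:4; rest ⊤}
  B2:  IN={a:4; rest ⊤}  OUT={a:4; rest ⊤}
  B3:  IN={a:4; rest ⊤}  OUT={a:4; rest ⊤}
  B4:  IN={a:4; rest ⊤}  OUT={a:4; rest ⊤}
  B5:  IN={a:4; rest ⊤}  OUT={a:4, f:4; rest ⊤}
  B6:  IN={a:4, f:4; rest ⊤}  OUT={a:4, b:-4, f:0; rest ⊤}
  B7:  IN={a:4; rest ⊤}  OUT={a:4, b:-1; rest ⊤}
  B8:  IN={a:4; rest ⊤}  OUT={a:4; rest ⊤}
  B9:  IN={a:4; rest ⊤}  OUT={a:4, c:4; rest ⊤}

Merge at B4: IN[B4] = OUT[B3] ⊔ OUT[B6] = {a: 4, b: ⊤, c: ⊤, d: ⊤, e: ⊤, f: ⊤}
Applying B4's transfer function to that IN value gives OUT[B4] (row B4 above).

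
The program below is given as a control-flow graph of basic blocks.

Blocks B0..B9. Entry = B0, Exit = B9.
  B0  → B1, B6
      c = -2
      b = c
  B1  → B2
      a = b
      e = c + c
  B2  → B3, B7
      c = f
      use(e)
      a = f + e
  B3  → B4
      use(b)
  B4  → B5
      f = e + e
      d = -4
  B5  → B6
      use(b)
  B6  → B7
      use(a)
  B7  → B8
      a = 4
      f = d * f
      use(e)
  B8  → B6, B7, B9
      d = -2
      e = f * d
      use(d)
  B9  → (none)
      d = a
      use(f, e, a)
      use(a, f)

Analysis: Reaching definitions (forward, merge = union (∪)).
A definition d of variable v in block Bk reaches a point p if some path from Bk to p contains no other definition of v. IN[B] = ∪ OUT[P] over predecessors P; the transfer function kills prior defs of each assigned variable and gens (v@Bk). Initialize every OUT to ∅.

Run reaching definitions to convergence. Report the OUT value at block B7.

Per-block solution:
  B0:   IN={}   OUT={b@B0, c@B0}
  B1:   IN={b@B0, c@B0}   OUT={a@B1, b@B0, c@B0, e@B1}
  B2:   IN={a@B1, b@B0, c@B0, e@B1}   OUT={a@B2, b@B0, c@B2, e@B1}
  B3:   IN={a@B2, b@B0, c@B2, e@B1}   OUT={a@B2, b@B0, c@B2, e@B1}
  B4:   IN={a@B2, b@B0, c@B2, e@B1}   OUT={a@B2, b@B0, c@B2, d@B4, e@B1, f@B4}
  B5:   IN={a@B2, b@B0, c@B2, d@B4, e@B1, f@B4}   OUT={a@B2, b@B0, c@B2, d@B4, e@B1, f@B4}
  B6:   IN={a@B2, a@B7, b@B0, c@B0, c@B2, d@B4, d@B8, e@B1, e@B8, f@B4, f@B7}   OUT={a@B2, a@B7, b@B0, c@B0, c@B2, d@B4, d@B8, e@B1, e@B8, f@B4, f@B7}
  B7:   IN={a@B2, a@B7, b@B0, c@B0, c@B2, d@B4, d@B8, e@B1, e@B8, f@B4, f@B7}   OUT={a@B7, b@B0, c@B0, c@B2, d@B4, d@B8, e@B1, e@B8, f@B7}
  B8:   IN={a@B7, b@B0, c@B0, c@B2, d@B4, d@B8, e@B1, e@B8, f@B7}   OUT={a@B7, b@B0, c@B0, c@B2, d@B8, e@B8, f@B7}
  B9:   IN={a@B7, b@B0, c@B0, c@B2, d@B8, e@B8, f@B7}   OUT={a@B7, b@B0, c@B0, c@B2, d@B9, e@B8, f@B7}

Merge at B7: IN[B7] = OUT[B2] ⊔ OUT[B6] ⊔ OUT[B8] = {a@B2, a@B7, b@B0, c@B0, c@B2, d@B4, d@B8, e@B1, e@B8, f@B4, f@B7}
Applying B7's transfer function to that IN value gives OUT[B7] (row B7 above).

Answer: {a@B7, b@B0, c@B0, c@B2, d@B4, d@B8, e@B1, e@B8, f@B7}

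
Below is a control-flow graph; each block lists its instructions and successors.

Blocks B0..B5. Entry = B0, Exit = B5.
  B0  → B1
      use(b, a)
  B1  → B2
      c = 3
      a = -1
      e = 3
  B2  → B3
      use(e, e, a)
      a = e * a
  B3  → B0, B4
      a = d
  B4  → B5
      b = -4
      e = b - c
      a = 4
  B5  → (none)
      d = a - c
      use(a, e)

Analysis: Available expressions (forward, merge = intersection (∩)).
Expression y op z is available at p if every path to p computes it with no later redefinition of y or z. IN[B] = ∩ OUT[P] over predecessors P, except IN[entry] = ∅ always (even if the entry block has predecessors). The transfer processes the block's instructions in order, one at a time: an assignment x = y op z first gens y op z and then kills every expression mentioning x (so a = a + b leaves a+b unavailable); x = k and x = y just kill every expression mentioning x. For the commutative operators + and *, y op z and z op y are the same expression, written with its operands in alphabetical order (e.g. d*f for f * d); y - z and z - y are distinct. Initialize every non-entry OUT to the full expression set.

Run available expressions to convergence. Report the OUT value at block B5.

Converged values:
  B0: | IN={} | OUT={}
  B1: | IN={} | OUT={}
  B2: | IN={} | OUT={}
  B3: | IN={} | OUT={}
  B4: | IN={} | OUT={b-c}
  B5: | IN={b-c} | OUT={a-c, b-c}

Merge at B5: IN[B5] = OUT[B4] = {b-c}
Applying B5's transfer function to that IN value gives OUT[B5] (row B5 above).

Answer: {a-c, b-c}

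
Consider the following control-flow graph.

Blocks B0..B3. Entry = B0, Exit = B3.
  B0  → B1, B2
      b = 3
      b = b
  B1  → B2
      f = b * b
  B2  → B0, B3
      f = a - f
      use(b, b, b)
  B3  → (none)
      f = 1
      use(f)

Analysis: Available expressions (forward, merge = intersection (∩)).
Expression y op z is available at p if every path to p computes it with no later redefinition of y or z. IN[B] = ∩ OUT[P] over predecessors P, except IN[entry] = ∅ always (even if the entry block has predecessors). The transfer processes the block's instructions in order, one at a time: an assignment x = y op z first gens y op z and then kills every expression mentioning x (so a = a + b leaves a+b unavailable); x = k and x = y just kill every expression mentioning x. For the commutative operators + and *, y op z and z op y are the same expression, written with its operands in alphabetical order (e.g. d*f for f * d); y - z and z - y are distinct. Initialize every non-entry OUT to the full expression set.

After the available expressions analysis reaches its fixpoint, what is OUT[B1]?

Answer: {b*b}

Derivation:
Per-block solution:
  B0:  IN={}  OUT={}
  B1:  IN={}  OUT={b*b}
  B2:  IN={}  OUT={}
  B3:  IN={}  OUT={}

Merge at B1: IN[B1] = OUT[B0] = {}
Applying B1's transfer function to that IN value gives OUT[B1] (row B1 above).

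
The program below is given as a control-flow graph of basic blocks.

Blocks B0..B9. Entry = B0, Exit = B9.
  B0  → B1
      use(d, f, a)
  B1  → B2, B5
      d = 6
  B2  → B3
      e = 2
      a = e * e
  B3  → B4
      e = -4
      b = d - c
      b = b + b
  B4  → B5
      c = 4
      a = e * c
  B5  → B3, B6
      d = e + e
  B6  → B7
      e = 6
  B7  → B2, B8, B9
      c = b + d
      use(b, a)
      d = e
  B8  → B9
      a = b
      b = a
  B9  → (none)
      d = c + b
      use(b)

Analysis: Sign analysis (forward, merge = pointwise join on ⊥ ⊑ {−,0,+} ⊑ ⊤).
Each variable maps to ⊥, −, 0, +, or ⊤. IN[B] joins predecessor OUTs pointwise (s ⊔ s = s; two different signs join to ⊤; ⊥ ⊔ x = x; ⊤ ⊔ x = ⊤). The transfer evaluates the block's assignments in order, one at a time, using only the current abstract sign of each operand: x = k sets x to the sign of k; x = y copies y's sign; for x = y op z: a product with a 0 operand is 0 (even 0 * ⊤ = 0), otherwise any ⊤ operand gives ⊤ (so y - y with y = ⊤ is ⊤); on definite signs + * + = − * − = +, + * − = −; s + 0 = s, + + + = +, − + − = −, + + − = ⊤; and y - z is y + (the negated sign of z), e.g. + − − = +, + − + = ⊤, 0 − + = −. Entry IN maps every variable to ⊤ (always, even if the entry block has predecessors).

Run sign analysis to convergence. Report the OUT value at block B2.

Answer: {a: +, b: ⊤, c: ⊤, d: +, e: +, f: ⊤}

Trace:
Converged values:
  B0:   IN=(all ⊤)   OUT=(all ⊤)
  B1:   IN=(all ⊤)   OUT={d:+; rest ⊤}
  B2:   IN={d:+; rest ⊤}   OUT={a:+, d:+, e:+; rest ⊤}
  B3:   IN=(all ⊤)   OUT={e:-; rest ⊤}
  B4:   IN={e:-; rest ⊤}   OUT={a:-, c:+, e:-; rest ⊤}
  B5:   IN=(all ⊤)   OUT=(all ⊤)
  B6:   IN=(all ⊤)   OUT={e:+; rest ⊤}
  B7:   IN={e:+; rest ⊤}   OUT={d:+, e:+; rest ⊤}
  B8:   IN={d:+, e:+; rest ⊤}   OUT={d:+, e:+; rest ⊤}
  B9:   IN={d:+, e:+; rest ⊤}   OUT={e:+; rest ⊤}

Merge at B2: IN[B2] = OUT[B1] ⊔ OUT[B7] = {a: ⊤, b: ⊤, c: ⊤, d: +, e: ⊤, f: ⊤}
Applying B2's transfer function to that IN value gives OUT[B2] (row B2 above).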